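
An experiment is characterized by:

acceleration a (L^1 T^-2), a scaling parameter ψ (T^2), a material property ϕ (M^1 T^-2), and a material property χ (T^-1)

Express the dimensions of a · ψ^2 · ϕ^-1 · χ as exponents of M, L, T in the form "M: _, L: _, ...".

M: -1, L: 1, T: 3

Collect each base-dimension exponent across the product:
  M: (0) + 2·(0) − (1) + (0) = -1
  L: (1) + 2·(0) − (0) + (0) = 1
  T: (-2) + 2·(2) − (-2) + (-1) = 3
So the dimensions are [M⁻¹ L T³].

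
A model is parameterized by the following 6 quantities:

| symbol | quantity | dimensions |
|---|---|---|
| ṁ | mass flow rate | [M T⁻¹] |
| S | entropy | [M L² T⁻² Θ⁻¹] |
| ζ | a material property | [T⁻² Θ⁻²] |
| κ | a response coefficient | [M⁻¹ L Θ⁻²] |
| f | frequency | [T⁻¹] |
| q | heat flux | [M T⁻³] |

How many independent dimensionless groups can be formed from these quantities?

There are 6 variables and 4 base dimensions (M, L, T, Θ).
The dimension matrix has rank 4.
Independent dimensionless groups: 6 − 4 = 2.

2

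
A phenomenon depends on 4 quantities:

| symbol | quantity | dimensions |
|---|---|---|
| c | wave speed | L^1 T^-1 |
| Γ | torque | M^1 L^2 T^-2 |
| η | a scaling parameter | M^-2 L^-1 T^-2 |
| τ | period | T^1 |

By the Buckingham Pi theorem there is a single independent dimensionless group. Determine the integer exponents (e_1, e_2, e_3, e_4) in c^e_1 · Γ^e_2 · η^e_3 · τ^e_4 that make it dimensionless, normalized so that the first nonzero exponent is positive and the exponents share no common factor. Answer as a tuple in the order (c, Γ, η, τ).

M: e_1·(0) + e_2·(1) + e_3·(-2) + e_4·(0) = 0
L: e_1·(1) + e_2·(2) + e_3·(-1) + e_4·(0) = 0
T: e_1·(-1) + e_2·(-2) + e_3·(-2) + e_4·(1) = 0
Solving this homogeneous linear system for the smallest-integer solution (first nonzero entry positive) gives (3, -2, -1, -3).

(3, -2, -1, -3)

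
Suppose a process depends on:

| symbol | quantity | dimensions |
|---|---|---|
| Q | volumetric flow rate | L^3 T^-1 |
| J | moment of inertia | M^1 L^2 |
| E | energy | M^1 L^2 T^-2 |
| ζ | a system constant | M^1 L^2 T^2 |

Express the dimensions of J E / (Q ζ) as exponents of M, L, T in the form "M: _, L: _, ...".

Collect each base-dimension exponent across the product:
  M: −(0) + (1) + (1) − (1) = 1
  L: −(3) + (2) + (2) − (2) = -1
  T: −(-1) + (0) + (-2) − (2) = -3
So the dimensions are [M L⁻¹ T⁻³].

M: 1, L: -1, T: -3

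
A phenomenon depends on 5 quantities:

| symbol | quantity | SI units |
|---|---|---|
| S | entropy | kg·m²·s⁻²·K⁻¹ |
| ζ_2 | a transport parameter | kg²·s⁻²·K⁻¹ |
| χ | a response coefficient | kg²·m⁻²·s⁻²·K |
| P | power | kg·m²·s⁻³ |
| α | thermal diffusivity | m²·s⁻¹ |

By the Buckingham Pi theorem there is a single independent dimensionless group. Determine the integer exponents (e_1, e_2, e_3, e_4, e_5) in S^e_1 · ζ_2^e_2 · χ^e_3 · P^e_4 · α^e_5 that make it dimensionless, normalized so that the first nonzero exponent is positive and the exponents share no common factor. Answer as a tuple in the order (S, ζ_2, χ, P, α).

M: e_1·(1) + e_2·(2) + e_3·(2) + e_4·(1) + e_5·(0) = 0
L: e_1·(2) + e_2·(0) + e_3·(-2) + e_4·(2) + e_5·(2) = 0
T: e_1·(-2) + e_2·(-2) + e_3·(-2) + e_4·(-3) + e_5·(-1) = 0
Θ: e_1·(-1) + e_2·(-1) + e_3·(1) + e_4·(0) + e_5·(0) = 0
Solving this homogeneous linear system for the smallest-integer solution (first nonzero entry positive) gives (3, -2, 1, -1, -1).

(3, -2, 1, -1, -1)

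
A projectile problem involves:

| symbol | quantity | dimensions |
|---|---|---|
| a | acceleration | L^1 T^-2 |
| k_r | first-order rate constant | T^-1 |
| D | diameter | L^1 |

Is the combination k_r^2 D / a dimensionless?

Sum the exponent of each base dimension across the product:
  L: −[a]_L + 2·[k_r]_L + [D]_L = −(1) + 2·(0) + (1) = 0
  T: −[a]_T + 2·[k_r]_T + [D]_T = −(-2) + 2·(-1) + (0) = 0
All base exponents vanish — dimensionless.

yes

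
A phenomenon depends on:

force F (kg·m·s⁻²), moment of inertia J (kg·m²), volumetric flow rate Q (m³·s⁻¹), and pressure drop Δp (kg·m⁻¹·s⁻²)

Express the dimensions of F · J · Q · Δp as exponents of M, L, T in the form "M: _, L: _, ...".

Collect each base-dimension exponent across the product:
  M: (1) + (1) + (0) + (1) = 3
  L: (1) + (2) + (3) + (-1) = 5
  T: (-2) + (0) + (-1) + (-2) = -5
So the dimensions are [M³ L⁵ T⁻⁵].

M: 3, L: 5, T: -5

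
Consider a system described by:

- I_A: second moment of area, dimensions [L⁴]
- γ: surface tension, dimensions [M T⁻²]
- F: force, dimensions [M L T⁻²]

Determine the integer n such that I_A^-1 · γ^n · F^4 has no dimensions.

Balance the M exponent: (1)·n from γ, plus −(0) + 4·(1) = 4 from the rest, must sum to zero.
n + 4 = 0, so n = -4.

-4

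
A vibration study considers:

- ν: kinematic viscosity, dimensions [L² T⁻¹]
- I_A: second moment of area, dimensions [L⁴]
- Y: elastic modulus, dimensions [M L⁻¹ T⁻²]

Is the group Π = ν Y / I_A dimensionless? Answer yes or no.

no

Sum the exponent of each base dimension across the product:
  M: [ν]_M − [I_A]_M + [Y]_M = (0) − (0) + (1) = 1
  L: [ν]_L − [I_A]_L + [Y]_L = (2) − (4) + (-1) = -3
  T: [ν]_T − [I_A]_T + [Y]_T = (-1) − (0) + (-2) = -3
Net dimensions [M L⁻³ T⁻³] ≠ [1] — not dimensionless.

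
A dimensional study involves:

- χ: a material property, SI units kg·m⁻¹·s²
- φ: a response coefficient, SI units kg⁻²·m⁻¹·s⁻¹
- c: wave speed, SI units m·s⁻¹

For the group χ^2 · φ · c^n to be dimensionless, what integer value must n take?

3

Balance the L exponent: (1)·n from c, plus 2·(-1) + (-1) = -3 from the rest, must sum to zero.
n − 3 = 0, so n = 3.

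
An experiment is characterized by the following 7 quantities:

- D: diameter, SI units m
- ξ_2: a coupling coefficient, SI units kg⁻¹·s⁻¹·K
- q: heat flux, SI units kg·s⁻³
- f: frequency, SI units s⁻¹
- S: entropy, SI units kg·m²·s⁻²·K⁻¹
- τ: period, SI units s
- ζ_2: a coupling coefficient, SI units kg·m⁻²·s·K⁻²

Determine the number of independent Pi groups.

3

There are 7 variables and 4 base dimensions (M, L, T, Θ).
The dimension matrix has rank 4.
Independent dimensionless groups: 7 − 4 = 3.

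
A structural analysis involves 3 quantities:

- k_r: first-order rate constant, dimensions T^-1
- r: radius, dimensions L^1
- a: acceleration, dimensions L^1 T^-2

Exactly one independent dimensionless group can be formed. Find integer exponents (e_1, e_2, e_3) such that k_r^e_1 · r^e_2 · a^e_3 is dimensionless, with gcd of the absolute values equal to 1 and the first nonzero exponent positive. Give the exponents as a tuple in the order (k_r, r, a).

(2, 1, -1)

L: e_1·(0) + e_2·(1) + e_3·(1) = 0
T: e_1·(-1) + e_2·(0) + e_3·(-2) = 0
Solving this homogeneous linear system for the smallest-integer solution (first nonzero entry positive) gives (2, 1, -1).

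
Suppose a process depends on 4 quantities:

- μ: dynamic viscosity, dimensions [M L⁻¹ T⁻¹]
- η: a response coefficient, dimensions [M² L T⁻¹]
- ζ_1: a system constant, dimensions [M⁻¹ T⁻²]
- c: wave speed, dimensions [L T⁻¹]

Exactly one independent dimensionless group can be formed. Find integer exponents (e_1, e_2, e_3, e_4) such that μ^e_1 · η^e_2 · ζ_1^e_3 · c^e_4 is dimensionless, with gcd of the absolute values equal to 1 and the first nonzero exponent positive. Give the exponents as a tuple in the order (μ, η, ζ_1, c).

M: e_1·(1) + e_2·(2) + e_3·(-1) + e_4·(0) = 0
L: e_1·(-1) + e_2·(1) + e_3·(0) + e_4·(1) = 0
T: e_1·(-1) + e_2·(-1) + e_3·(-2) + e_4·(-1) = 0
Solving this homogeneous linear system for the smallest-integer solution (first nonzero entry positive) gives (1, -1, -1, 2).

(1, -1, -1, 2)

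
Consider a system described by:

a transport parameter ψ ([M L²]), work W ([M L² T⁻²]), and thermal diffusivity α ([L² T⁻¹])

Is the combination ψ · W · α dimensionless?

no

Sum the exponent of each base dimension across the product:
  M: [ψ]_M + [W]_M + [α]_M = (1) + (1) + (0) = 2
  L: [ψ]_L + [W]_L + [α]_L = (2) + (2) + (2) = 6
  T: [ψ]_T + [W]_T + [α]_T = (0) + (-2) + (-1) = -3
Net dimensions [M² L⁶ T⁻³] ≠ [1] — not dimensionless.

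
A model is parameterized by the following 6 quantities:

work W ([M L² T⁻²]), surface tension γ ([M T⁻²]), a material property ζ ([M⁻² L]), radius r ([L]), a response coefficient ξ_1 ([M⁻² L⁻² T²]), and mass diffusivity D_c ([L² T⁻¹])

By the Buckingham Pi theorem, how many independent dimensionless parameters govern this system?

3

There are 6 variables and 3 base dimensions (M, L, T).
The dimension matrix has rank 3.
Independent dimensionless groups: 6 − 3 = 3.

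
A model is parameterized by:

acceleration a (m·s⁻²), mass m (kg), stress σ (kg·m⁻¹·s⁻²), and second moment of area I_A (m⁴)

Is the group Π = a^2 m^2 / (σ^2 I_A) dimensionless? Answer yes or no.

Sum the exponent of each base dimension across the product:
  M: 2·[a]_M + 2·[m]_M − 2·[σ]_M − [I_A]_M = 2·(0) + 2·(1) − 2·(1) − (0) = 0
  L: 2·[a]_L + 2·[m]_L − 2·[σ]_L − [I_A]_L = 2·(1) + 2·(0) − 2·(-1) − (4) = 0
  T: 2·[a]_T + 2·[m]_T − 2·[σ]_T − [I_A]_T = 2·(-2) + 2·(0) − 2·(-2) − (0) = 0
  I: 2·[a]_I + 2·[m]_I − 2·[σ]_I − [I_A]_I = 2·(0) + 2·(0) − 2·(0) − (0) = 0
All base exponents vanish — dimensionless.

yes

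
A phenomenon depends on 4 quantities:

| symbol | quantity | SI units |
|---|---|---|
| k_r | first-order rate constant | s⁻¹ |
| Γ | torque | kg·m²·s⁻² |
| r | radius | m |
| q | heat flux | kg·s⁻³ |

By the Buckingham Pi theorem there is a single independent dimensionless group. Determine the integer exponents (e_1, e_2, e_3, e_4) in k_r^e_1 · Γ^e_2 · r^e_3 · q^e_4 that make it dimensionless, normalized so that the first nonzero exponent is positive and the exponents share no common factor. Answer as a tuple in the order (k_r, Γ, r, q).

(1, 1, -2, -1)

M: e_1·(0) + e_2·(1) + e_3·(0) + e_4·(1) = 0
L: e_1·(0) + e_2·(2) + e_3·(1) + e_4·(0) = 0
T: e_1·(-1) + e_2·(-2) + e_3·(0) + e_4·(-3) = 0
Solving this homogeneous linear system for the smallest-integer solution (first nonzero entry positive) gives (1, 1, -2, -1).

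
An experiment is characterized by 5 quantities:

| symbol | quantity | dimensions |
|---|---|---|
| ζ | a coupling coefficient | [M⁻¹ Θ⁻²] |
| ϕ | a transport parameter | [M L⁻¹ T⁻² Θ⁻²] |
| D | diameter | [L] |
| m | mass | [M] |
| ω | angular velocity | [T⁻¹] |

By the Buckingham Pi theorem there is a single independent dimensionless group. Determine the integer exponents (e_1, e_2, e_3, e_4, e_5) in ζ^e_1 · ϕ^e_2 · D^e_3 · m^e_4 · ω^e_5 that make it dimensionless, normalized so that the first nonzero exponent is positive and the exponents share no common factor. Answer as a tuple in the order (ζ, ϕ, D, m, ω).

(1, -1, -1, 2, 2)

M: e_1·(-1) + e_2·(1) + e_3·(0) + e_4·(1) + e_5·(0) = 0
L: e_1·(0) + e_2·(-1) + e_3·(1) + e_4·(0) + e_5·(0) = 0
T: e_1·(0) + e_2·(-2) + e_3·(0) + e_4·(0) + e_5·(-1) = 0
Θ: e_1·(-2) + e_2·(-2) + e_3·(0) + e_4·(0) + e_5·(0) = 0
Solving this homogeneous linear system for the smallest-integer solution (first nonzero entry positive) gives (1, -1, -1, 2, 2).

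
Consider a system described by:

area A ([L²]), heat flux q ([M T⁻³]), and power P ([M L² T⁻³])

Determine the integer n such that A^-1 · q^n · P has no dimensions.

Balance the M exponent: (1)·n from q, plus −(0) + (1) = 1 from the rest, must sum to zero.
n + 1 = 0, so n = -1.

-1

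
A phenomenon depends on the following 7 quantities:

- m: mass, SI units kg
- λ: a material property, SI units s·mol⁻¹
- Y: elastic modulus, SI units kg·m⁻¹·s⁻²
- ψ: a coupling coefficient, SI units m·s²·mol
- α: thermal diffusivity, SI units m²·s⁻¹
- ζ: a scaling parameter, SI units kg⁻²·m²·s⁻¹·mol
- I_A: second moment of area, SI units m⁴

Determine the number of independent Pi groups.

There are 7 variables and 4 base dimensions (M, L, T, N).
The dimension matrix has rank 4.
Independent dimensionless groups: 7 − 4 = 3.

3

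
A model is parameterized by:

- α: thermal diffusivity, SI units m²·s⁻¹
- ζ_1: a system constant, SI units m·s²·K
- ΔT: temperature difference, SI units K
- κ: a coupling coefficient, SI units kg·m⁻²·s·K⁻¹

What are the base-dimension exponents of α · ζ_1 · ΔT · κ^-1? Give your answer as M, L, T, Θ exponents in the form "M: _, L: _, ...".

Collect each base-dimension exponent across the product:
  M: (0) + (0) + (0) − (1) = -1
  L: (2) + (1) + (0) − (-2) = 5
  T: (-1) + (2) + (0) − (1) = 0
  Θ: (0) + (1) + (1) − (-1) = 3
So the dimensions are [M⁻¹ L⁵ Θ³].

M: -1, L: 5, T: 0, Θ: 3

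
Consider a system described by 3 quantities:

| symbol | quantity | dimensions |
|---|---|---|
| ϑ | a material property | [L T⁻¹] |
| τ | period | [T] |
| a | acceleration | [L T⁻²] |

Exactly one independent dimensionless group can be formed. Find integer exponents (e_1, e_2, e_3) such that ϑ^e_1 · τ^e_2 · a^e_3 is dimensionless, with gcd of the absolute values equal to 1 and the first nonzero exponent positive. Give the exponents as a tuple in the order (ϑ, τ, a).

(1, -1, -1)

L: e_1·(1) + e_2·(0) + e_3·(1) = 0
T: e_1·(-1) + e_2·(1) + e_3·(-2) = 0
Solving this homogeneous linear system for the smallest-integer solution (first nonzero entry positive) gives (1, -1, -1).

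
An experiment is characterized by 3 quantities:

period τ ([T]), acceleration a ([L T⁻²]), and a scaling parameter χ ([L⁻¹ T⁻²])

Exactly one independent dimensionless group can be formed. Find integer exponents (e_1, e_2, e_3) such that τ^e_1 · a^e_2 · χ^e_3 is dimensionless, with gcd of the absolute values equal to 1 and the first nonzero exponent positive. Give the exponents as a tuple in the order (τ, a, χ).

L: e_1·(0) + e_2·(1) + e_3·(-1) = 0
T: e_1·(1) + e_2·(-2) + e_3·(-2) = 0
Solving this homogeneous linear system for the smallest-integer solution (first nonzero entry positive) gives (4, 1, 1).

(4, 1, 1)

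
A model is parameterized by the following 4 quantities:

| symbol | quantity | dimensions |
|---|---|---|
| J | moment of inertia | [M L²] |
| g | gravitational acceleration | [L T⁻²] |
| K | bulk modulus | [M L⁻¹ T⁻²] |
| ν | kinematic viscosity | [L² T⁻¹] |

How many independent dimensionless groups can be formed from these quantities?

There are 4 variables and 3 base dimensions (M, L, T).
The dimension matrix has rank 3.
Independent dimensionless groups: 4 − 3 = 1.

1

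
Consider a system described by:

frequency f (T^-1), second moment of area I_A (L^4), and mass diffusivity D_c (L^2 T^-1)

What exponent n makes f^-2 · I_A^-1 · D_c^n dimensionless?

2

Balance the L exponent: (2)·n from D_c, plus −2·(0) − (4) = -4 from the rest, must sum to zero.
2n − 4 = 0, so n = 2.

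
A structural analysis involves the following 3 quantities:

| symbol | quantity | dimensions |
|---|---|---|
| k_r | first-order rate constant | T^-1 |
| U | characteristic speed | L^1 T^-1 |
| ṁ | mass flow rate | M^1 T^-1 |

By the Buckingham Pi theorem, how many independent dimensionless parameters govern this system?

0

There are 3 variables and 3 base dimensions (M, L, T).
The dimension matrix has rank 3.
Independent dimensionless groups: 3 − 3 = 0.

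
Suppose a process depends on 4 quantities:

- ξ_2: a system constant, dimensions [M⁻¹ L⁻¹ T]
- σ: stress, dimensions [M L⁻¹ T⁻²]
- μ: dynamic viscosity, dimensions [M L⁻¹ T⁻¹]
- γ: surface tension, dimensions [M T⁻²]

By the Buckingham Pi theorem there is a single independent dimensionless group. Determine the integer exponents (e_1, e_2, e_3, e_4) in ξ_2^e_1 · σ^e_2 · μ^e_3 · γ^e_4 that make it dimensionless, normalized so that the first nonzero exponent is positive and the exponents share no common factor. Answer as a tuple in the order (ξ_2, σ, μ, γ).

(1, -2, 1, 2)

M: e_1·(-1) + e_2·(1) + e_3·(1) + e_4·(1) = 0
L: e_1·(-1) + e_2·(-1) + e_3·(-1) + e_4·(0) = 0
T: e_1·(1) + e_2·(-2) + e_3·(-1) + e_4·(-2) = 0
Solving this homogeneous linear system for the smallest-integer solution (first nonzero entry positive) gives (1, -2, 1, 2).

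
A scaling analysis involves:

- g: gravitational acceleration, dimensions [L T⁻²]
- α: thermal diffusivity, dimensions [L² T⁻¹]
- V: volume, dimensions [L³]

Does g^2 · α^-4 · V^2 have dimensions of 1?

Sum the exponent of each base dimension across the product:
  L: 2·[g]_L − 4·[α]_L + 2·[V]_L = 2·(1) − 4·(2) + 2·(3) = 0
  T: 2·[g]_T − 4·[α]_T + 2·[V]_T = 2·(-2) − 4·(-1) + 2·(0) = 0
All base exponents vanish — dimensionless.

yes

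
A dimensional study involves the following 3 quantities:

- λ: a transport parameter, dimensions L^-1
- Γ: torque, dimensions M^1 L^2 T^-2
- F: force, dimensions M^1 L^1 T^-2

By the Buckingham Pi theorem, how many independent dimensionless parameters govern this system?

1

There are 3 variables and 3 base dimensions (M, L, T).
The dimension matrix has rank 2 (less than 3: the dimension vectors are linearly dependent).
Independent dimensionless groups: 3 − 2 = 1.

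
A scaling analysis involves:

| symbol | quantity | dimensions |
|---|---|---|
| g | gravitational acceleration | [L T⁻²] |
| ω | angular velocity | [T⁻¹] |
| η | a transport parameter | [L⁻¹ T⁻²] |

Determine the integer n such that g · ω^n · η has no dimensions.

-4

Balance the T exponent: (-1)·n from ω, plus (-2) + (-2) = -4 from the rest, must sum to zero.
−n − 4 = 0, so n = -4.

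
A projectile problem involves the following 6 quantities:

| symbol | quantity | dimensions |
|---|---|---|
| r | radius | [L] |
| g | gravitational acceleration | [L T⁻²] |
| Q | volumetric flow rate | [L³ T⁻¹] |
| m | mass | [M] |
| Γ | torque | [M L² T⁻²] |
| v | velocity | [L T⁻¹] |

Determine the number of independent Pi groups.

3

There are 6 variables and 3 base dimensions (M, L, T).
The dimension matrix has rank 3.
Independent dimensionless groups: 6 − 3 = 3.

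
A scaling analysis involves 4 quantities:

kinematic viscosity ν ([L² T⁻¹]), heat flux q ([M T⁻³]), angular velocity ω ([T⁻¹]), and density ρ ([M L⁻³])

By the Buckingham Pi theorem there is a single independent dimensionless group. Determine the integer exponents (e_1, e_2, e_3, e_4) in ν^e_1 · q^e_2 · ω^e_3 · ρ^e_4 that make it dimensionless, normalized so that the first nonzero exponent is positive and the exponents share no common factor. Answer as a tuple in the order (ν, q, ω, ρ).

M: e_1·(0) + e_2·(1) + e_3·(0) + e_4·(1) = 0
L: e_1·(2) + e_2·(0) + e_3·(0) + e_4·(-3) = 0
T: e_1·(-1) + e_2·(-3) + e_3·(-1) + e_4·(0) = 0
Solving this homogeneous linear system for the smallest-integer solution (first nonzero entry positive) gives (3, -2, 3, 2).

(3, -2, 3, 2)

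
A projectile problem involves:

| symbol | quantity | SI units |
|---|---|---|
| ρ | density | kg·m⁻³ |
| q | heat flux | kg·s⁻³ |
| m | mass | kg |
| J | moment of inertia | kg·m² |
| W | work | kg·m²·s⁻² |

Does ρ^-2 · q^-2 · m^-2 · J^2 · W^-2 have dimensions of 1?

no

Sum the exponent of each base dimension across the product:
  M: −2·[ρ]_M − 2·[q]_M − 2·[m]_M + 2·[J]_M − 2·[W]_M = −2·(1) − 2·(1) − 2·(1) + 2·(1) − 2·(1) = -6
  L: −2·[ρ]_L − 2·[q]_L − 2·[m]_L + 2·[J]_L − 2·[W]_L = −2·(-3) − 2·(0) − 2·(0) + 2·(2) − 2·(2) = 6
  T: −2·[ρ]_T − 2·[q]_T − 2·[m]_T + 2·[J]_T − 2·[W]_T = −2·(0) − 2·(-3) − 2·(0) + 2·(0) − 2·(-2) = 10
Net dimensions [M⁻⁶ L⁶ T¹⁰] ≠ [1] — not dimensionless.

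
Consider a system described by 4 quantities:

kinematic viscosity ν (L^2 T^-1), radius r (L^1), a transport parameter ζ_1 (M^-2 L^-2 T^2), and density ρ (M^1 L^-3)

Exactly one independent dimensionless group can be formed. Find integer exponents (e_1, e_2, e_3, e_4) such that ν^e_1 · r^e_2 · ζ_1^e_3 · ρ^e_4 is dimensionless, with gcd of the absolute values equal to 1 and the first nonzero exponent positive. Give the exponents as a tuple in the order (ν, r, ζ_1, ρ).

(2, 4, 1, 2)

M: e_1·(0) + e_2·(0) + e_3·(-2) + e_4·(1) = 0
L: e_1·(2) + e_2·(1) + e_3·(-2) + e_4·(-3) = 0
T: e_1·(-1) + e_2·(0) + e_3·(2) + e_4·(0) = 0
Solving this homogeneous linear system for the smallest-integer solution (first nonzero entry positive) gives (2, 4, 1, 2).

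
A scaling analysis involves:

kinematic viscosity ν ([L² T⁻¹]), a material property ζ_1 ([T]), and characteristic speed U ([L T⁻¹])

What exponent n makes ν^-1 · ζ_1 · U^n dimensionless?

2

Balance the L exponent: (1)·n from U, plus −(2) + (0) = -2 from the rest, must sum to zero.
n − 2 = 0, so n = 2.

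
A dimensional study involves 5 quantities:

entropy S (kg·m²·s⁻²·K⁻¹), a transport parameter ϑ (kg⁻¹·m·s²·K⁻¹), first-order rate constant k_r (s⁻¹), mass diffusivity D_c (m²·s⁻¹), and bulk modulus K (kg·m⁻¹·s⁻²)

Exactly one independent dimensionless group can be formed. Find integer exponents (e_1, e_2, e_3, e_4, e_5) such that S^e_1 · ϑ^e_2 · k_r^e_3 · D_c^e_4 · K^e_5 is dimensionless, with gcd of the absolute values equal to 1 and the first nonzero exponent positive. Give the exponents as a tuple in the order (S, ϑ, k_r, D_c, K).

(2, -2, 3, -3, -4)

M: e_1·(1) + e_2·(-1) + e_3·(0) + e_4·(0) + e_5·(1) = 0
L: e_1·(2) + e_2·(1) + e_3·(0) + e_4·(2) + e_5·(-1) = 0
T: e_1·(-2) + e_2·(2) + e_3·(-1) + e_4·(-1) + e_5·(-2) = 0
Θ: e_1·(-1) + e_2·(-1) + e_3·(0) + e_4·(0) + e_5·(0) = 0
Solving this homogeneous linear system for the smallest-integer solution (first nonzero entry positive) gives (2, -2, 3, -3, -4).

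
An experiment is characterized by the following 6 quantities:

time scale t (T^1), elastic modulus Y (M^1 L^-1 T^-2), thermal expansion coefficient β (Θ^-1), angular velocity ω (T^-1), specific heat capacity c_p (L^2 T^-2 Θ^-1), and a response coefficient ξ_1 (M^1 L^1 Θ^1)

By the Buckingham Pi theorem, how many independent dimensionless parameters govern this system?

2

There are 6 variables and 4 base dimensions (M, L, T, Θ).
The dimension matrix has rank 4.
Independent dimensionless groups: 6 − 4 = 2.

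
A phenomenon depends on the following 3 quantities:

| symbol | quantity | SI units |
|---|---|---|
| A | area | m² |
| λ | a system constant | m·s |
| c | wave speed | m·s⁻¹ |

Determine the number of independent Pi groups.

1

There are 3 variables and 2 base dimensions (L, T).
The dimension matrix has rank 2.
Independent dimensionless groups: 3 − 2 = 1.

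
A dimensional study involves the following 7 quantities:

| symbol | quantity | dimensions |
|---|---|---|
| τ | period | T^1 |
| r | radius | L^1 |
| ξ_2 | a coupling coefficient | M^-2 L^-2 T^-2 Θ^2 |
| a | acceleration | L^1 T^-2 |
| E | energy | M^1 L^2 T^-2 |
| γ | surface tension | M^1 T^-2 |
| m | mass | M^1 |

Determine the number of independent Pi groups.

There are 7 variables and 4 base dimensions (M, L, T, Θ).
The dimension matrix has rank 4.
Independent dimensionless groups: 7 − 4 = 3.

3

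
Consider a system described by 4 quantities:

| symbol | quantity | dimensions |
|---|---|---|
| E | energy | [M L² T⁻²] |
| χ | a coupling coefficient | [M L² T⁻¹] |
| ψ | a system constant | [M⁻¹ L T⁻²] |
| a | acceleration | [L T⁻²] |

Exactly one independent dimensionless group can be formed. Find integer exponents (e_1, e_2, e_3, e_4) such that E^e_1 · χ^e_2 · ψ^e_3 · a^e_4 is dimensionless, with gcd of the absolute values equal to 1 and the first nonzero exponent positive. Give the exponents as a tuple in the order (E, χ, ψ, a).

M: e_1·(1) + e_2·(1) + e_3·(-1) + e_4·(0) = 0
L: e_1·(2) + e_2·(2) + e_3·(1) + e_4·(1) = 0
T: e_1·(-2) + e_2·(-1) + e_3·(-2) + e_4·(-2) = 0
Solving this homogeneous linear system for the smallest-integer solution (first nonzero entry positive) gives (3, -2, 1, -3).

(3, -2, 1, -3)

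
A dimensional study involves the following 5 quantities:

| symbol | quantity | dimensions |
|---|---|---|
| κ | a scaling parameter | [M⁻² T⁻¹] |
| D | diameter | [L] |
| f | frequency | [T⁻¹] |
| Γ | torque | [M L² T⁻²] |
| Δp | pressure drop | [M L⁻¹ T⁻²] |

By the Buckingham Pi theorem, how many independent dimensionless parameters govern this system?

There are 5 variables and 3 base dimensions (M, L, T).
The dimension matrix has rank 3.
Independent dimensionless groups: 5 − 3 = 2.

2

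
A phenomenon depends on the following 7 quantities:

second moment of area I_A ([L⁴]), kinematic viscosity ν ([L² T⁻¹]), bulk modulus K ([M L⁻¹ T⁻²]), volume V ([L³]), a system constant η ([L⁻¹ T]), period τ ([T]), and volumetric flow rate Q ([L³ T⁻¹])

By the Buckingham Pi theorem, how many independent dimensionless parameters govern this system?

4

There are 7 variables and 3 base dimensions (M, L, T).
The dimension matrix has rank 3.
Independent dimensionless groups: 7 − 3 = 4.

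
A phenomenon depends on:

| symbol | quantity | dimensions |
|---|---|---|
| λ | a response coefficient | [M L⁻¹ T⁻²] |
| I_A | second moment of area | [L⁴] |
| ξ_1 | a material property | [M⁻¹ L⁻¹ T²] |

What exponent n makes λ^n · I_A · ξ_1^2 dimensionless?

Balance the M exponent: (1)·n from λ, plus (0) + 2·(-1) = -2 from the rest, must sum to zero.
n − 2 = 0, so n = 2.

2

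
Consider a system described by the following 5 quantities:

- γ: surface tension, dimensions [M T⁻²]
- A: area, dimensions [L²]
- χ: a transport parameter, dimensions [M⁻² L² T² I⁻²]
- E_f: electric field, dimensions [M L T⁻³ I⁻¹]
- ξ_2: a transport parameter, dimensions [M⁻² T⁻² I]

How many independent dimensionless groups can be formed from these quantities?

1

There are 5 variables and 4 base dimensions (M, L, T, I).
The dimension matrix has rank 4.
Independent dimensionless groups: 5 − 4 = 1.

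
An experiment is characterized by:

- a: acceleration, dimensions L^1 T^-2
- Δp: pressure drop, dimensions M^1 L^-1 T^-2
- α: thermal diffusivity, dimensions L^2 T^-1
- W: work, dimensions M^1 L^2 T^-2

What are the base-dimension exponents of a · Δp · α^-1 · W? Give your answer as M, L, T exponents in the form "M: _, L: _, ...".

M: 2, L: 0, T: -5

Collect each base-dimension exponent across the product:
  M: (0) + (1) − (0) + (1) = 2
  L: (1) + (-1) − (2) + (2) = 0
  T: (-2) + (-2) − (-1) + (-2) = -5
So the dimensions are [M² T⁻⁵].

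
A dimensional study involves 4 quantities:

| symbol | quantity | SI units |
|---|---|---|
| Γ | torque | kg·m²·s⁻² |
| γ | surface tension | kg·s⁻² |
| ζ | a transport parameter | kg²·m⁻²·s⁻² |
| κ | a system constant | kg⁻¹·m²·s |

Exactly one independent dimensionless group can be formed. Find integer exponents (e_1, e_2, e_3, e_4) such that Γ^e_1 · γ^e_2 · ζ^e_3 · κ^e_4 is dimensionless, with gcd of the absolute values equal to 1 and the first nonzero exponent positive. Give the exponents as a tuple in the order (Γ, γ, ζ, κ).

M: e_1·(1) + e_2·(1) + e_3·(2) + e_4·(-1) = 0
L: e_1·(2) + e_2·(0) + e_3·(-2) + e_4·(2) = 0
T: e_1·(-2) + e_2·(-2) + e_3·(-2) + e_4·(1) = 0
Solving this homogeneous linear system for the smallest-integer solution (first nonzero entry positive) gives (1, -1, -1, -2).

(1, -1, -1, -2)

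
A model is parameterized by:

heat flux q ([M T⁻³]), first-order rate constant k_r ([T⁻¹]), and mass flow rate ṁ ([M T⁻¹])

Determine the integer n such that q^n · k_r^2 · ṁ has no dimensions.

-1

Balance the M exponent: (1)·n from q, plus 2·(0) + (1) = 1 from the rest, must sum to zero.
n + 1 = 0, so n = -1.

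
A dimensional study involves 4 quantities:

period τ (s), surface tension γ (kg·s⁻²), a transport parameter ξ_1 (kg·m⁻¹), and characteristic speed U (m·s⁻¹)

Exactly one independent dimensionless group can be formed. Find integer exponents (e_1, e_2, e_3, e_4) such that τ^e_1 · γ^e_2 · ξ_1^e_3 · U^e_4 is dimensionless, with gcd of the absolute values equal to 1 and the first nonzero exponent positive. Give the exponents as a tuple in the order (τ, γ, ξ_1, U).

M: e_1·(0) + e_2·(1) + e_3·(1) + e_4·(0) = 0
L: e_1·(0) + e_2·(0) + e_3·(-1) + e_4·(1) = 0
T: e_1·(1) + e_2·(-2) + e_3·(0) + e_4·(-1) = 0
Solving this homogeneous linear system for the smallest-integer solution (first nonzero entry positive) gives (1, 1, -1, -1).

(1, 1, -1, -1)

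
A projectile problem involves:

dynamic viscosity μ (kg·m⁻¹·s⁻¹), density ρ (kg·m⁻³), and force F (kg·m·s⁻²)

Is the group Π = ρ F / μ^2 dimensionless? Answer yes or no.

Sum the exponent of each base dimension across the product:
  M: −2·[μ]_M + [ρ]_M + [F]_M = −2·(1) + (1) + (1) = 0
  L: −2·[μ]_L + [ρ]_L + [F]_L = −2·(-1) + (-3) + (1) = 0
  T: −2·[μ]_T + [ρ]_T + [F]_T = −2·(-1) + (0) + (-2) = 0
All base exponents vanish — dimensionless.

yes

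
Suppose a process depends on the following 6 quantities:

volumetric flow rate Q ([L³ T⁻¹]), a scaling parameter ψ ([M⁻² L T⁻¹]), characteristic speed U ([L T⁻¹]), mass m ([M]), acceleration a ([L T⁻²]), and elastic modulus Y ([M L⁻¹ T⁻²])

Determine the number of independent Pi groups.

3

There are 6 variables and 3 base dimensions (M, L, T).
The dimension matrix has rank 3.
Independent dimensionless groups: 6 − 3 = 3.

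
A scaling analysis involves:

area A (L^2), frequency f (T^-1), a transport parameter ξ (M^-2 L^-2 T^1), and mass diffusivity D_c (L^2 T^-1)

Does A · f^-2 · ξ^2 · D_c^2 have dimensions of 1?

Sum the exponent of each base dimension across the product:
  M: [A]_M − 2·[f]_M + 2·[ξ]_M + 2·[D_c]_M = (0) − 2·(0) + 2·(-2) + 2·(0) = -4
  L: [A]_L − 2·[f]_L + 2·[ξ]_L + 2·[D_c]_L = (2) − 2·(0) + 2·(-2) + 2·(2) = 2
  T: [A]_T − 2·[f]_T + 2·[ξ]_T + 2·[D_c]_T = (0) − 2·(-1) + 2·(1) + 2·(-1) = 2
Net dimensions [M⁻⁴ L² T²] ≠ [1] — not dimensionless.

no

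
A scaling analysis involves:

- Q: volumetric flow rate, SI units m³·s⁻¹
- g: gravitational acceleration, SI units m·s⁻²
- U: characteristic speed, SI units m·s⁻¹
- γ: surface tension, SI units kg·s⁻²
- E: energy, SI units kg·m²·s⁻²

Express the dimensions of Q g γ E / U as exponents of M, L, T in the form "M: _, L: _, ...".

M: 2, L: 5, T: -6

Collect each base-dimension exponent across the product:
  M: (0) + (0) − (0) + (1) + (1) = 2
  L: (3) + (1) − (1) + (0) + (2) = 5
  T: (-1) + (-2) − (-1) + (-2) + (-2) = -6
So the dimensions are [M² L⁵ T⁻⁶].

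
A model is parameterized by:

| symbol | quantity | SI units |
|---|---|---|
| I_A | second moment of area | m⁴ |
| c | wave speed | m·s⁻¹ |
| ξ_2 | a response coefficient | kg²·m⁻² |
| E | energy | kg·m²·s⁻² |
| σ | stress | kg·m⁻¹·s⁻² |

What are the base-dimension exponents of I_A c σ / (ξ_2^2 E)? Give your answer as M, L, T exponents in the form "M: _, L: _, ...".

Collect each base-dimension exponent across the product:
  M: (0) + (0) − 2·(2) − (1) + (1) = -4
  L: (4) + (1) − 2·(-2) − (2) + (-1) = 6
  T: (0) + (-1) − 2·(0) − (-2) + (-2) = -1
So the dimensions are [M⁻⁴ L⁶ T⁻¹].

M: -4, L: 6, T: -1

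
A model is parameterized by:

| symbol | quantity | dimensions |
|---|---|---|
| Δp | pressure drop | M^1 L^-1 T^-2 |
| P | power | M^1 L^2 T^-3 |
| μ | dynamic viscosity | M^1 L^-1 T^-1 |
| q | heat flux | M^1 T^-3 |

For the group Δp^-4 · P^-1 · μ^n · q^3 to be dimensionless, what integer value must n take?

2

Balance the M exponent: (1)·n from μ, plus −4·(1) − (1) + 3·(1) = -2 from the rest, must sum to zero.
n − 2 = 0, so n = 2.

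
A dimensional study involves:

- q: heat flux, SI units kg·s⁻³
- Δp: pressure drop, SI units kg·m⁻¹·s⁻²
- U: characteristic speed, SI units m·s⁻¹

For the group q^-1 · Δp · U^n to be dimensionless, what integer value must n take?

1

Balance the L exponent: (1)·n from U, plus −(0) + (-1) = -1 from the rest, must sum to zero.
n − 1 = 0, so n = 1.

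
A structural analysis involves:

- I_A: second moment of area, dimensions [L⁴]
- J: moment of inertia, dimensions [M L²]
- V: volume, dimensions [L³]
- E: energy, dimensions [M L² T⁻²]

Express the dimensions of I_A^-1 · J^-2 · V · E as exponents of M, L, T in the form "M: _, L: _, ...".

M: -1, L: -3, T: -2

Collect each base-dimension exponent across the product:
  M: −(0) − 2·(1) + (0) + (1) = -1
  L: −(4) − 2·(2) + (3) + (2) = -3
  T: −(0) − 2·(0) + (0) + (-2) = -2
So the dimensions are [M⁻¹ L⁻³ T⁻²].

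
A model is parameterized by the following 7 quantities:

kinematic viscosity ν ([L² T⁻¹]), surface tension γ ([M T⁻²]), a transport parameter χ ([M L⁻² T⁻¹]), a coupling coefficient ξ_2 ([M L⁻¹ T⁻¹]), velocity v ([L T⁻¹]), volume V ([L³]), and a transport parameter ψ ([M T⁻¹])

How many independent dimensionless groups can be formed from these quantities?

There are 7 variables and 3 base dimensions (M, L, T).
The dimension matrix has rank 3.
Independent dimensionless groups: 7 − 3 = 4.

4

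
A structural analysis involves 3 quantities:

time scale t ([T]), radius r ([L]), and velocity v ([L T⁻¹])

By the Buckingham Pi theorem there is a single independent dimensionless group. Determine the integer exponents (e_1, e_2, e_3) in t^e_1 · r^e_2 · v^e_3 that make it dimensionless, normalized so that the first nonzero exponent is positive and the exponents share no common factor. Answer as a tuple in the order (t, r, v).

L: e_1·(0) + e_2·(1) + e_3·(1) = 0
T: e_1·(1) + e_2·(0) + e_3·(-1) = 0
Solving this homogeneous linear system for the smallest-integer solution (first nonzero entry positive) gives (1, -1, 1).

(1, -1, 1)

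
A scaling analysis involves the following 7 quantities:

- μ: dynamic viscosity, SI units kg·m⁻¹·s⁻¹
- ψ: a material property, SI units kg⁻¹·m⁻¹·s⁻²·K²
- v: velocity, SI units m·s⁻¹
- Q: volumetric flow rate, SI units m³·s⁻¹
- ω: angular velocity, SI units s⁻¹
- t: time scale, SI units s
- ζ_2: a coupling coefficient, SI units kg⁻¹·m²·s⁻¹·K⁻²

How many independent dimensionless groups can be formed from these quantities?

3

There are 7 variables and 4 base dimensions (M, L, T, Θ).
The dimension matrix has rank 4.
Independent dimensionless groups: 7 − 4 = 3.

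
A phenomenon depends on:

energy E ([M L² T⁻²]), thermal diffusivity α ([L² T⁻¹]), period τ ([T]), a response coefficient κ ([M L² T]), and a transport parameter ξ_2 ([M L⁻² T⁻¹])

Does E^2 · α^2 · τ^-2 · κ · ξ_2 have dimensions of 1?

Sum the exponent of each base dimension across the product:
  M: 2·[E]_M + 2·[α]_M − 2·[τ]_M + [κ]_M + [ξ_2]_M = 2·(1) + 2·(0) − 2·(0) + (1) + (1) = 4
  L: 2·[E]_L + 2·[α]_L − 2·[τ]_L + [κ]_L + [ξ_2]_L = 2·(2) + 2·(2) − 2·(0) + (2) + (-2) = 8
  T: 2·[E]_T + 2·[α]_T − 2·[τ]_T + [κ]_T + [ξ_2]_T = 2·(-2) + 2·(-1) − 2·(1) + (1) + (-1) = -8
Net dimensions [M⁴ L⁸ T⁻⁸] ≠ [1] — not dimensionless.

no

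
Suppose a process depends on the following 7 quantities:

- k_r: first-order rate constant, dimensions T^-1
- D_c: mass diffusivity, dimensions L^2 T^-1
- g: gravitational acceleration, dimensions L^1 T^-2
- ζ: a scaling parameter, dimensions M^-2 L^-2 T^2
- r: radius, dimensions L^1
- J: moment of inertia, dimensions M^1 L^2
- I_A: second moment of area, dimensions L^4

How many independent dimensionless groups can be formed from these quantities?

There are 7 variables and 3 base dimensions (M, L, T).
The dimension matrix has rank 3.
Independent dimensionless groups: 7 − 3 = 4.

4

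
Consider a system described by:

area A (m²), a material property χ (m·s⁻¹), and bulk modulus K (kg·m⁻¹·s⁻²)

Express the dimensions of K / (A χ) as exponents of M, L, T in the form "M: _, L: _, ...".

M: 1, L: -4, T: -1

Collect each base-dimension exponent across the product:
  M: −(0) − (0) + (1) = 1
  L: −(2) − (1) + (-1) = -4
  T: −(0) − (-1) + (-2) = -1
So the dimensions are [M L⁻⁴ T⁻¹].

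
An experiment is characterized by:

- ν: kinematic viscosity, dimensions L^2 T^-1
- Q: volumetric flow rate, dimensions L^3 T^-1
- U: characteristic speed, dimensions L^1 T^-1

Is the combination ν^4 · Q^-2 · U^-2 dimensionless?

Sum the exponent of each base dimension across the product:
  M: 4·[ν]_M − 2·[Q]_M − 2·[U]_M = 4·(0) − 2·(0) − 2·(0) = 0
  L: 4·[ν]_L − 2·[Q]_L − 2·[U]_L = 4·(2) − 2·(3) − 2·(1) = 0
  T: 4·[ν]_T − 2·[Q]_T − 2·[U]_T = 4·(-1) − 2·(-1) − 2·(-1) = 0
All base exponents vanish — dimensionless.

yes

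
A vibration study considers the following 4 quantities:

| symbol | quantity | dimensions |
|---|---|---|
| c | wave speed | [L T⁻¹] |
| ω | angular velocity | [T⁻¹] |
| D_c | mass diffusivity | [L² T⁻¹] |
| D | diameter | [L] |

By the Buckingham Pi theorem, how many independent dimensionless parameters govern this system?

2

There are 4 variables and 2 base dimensions (L, T).
The dimension matrix has rank 2.
Independent dimensionless groups: 4 − 2 = 2.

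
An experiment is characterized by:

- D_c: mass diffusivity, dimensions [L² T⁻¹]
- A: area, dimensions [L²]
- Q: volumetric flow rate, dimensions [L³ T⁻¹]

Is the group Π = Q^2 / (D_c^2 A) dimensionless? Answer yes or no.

Sum the exponent of each base dimension across the product:
  L: −2·[D_c]_L − [A]_L + 2·[Q]_L = −2·(2) − (2) + 2·(3) = 0
  T: −2·[D_c]_T − [A]_T + 2·[Q]_T = −2·(-1) − (0) + 2·(-1) = 0
All base exponents vanish — dimensionless.

yes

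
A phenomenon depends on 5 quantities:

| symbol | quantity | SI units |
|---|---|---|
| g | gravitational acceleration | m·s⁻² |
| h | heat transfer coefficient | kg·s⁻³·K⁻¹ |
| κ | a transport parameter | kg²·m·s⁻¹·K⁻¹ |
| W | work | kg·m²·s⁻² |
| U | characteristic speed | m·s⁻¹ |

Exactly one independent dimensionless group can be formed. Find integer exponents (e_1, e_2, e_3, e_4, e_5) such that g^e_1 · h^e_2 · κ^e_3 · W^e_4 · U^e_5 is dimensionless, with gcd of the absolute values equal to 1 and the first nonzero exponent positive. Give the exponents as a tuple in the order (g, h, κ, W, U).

M: e_1·(0) + e_2·(1) + e_3·(2) + e_4·(1) + e_5·(0) = 0
L: e_1·(1) + e_2·(0) + e_3·(1) + e_4·(2) + e_5·(1) = 0
T: e_1·(-2) + e_2·(-3) + e_3·(-1) + e_4·(-2) + e_5·(-1) = 0
Θ: e_1·(0) + e_2·(-1) + e_3·(-1) + e_4·(0) + e_5·(0) = 0
Solving this homogeneous linear system for the smallest-integer solution (first nonzero entry positive) gives (3, -1, 1, -1, -2).

(3, -1, 1, -1, -2)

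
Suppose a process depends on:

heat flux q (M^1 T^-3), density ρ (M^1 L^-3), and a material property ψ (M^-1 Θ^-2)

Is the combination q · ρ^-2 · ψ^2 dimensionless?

Sum the exponent of each base dimension across the product:
  M: [q]_M − 2·[ρ]_M + 2·[ψ]_M = (1) − 2·(1) + 2·(-1) = -3
  L: [q]_L − 2·[ρ]_L + 2·[ψ]_L = (0) − 2·(-3) + 2·(0) = 6
  T: [q]_T − 2·[ρ]_T + 2·[ψ]_T = (-3) − 2·(0) + 2·(0) = -3
  Θ: [q]_Θ − 2·[ρ]_Θ + 2·[ψ]_Θ = (0) − 2·(0) + 2·(-2) = -4
Net dimensions [M⁻³ L⁶ T⁻³ Θ⁻⁴] ≠ [1] — not dimensionless.

no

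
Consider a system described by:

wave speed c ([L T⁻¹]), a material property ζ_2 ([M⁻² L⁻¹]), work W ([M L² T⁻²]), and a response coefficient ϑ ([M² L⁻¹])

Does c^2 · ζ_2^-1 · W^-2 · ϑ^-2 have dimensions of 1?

no

Sum the exponent of each base dimension across the product:
  M: 2·[c]_M − [ζ_2]_M − 2·[W]_M − 2·[ϑ]_M = 2·(0) − (-2) − 2·(1) − 2·(2) = -4
  L: 2·[c]_L − [ζ_2]_L − 2·[W]_L − 2·[ϑ]_L = 2·(1) − (-1) − 2·(2) − 2·(-1) = 1
  T: 2·[c]_T − [ζ_2]_T − 2·[W]_T − 2·[ϑ]_T = 2·(-1) − (0) − 2·(-2) − 2·(0) = 2
Net dimensions [M⁻⁴ L T²] ≠ [1] — not dimensionless.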